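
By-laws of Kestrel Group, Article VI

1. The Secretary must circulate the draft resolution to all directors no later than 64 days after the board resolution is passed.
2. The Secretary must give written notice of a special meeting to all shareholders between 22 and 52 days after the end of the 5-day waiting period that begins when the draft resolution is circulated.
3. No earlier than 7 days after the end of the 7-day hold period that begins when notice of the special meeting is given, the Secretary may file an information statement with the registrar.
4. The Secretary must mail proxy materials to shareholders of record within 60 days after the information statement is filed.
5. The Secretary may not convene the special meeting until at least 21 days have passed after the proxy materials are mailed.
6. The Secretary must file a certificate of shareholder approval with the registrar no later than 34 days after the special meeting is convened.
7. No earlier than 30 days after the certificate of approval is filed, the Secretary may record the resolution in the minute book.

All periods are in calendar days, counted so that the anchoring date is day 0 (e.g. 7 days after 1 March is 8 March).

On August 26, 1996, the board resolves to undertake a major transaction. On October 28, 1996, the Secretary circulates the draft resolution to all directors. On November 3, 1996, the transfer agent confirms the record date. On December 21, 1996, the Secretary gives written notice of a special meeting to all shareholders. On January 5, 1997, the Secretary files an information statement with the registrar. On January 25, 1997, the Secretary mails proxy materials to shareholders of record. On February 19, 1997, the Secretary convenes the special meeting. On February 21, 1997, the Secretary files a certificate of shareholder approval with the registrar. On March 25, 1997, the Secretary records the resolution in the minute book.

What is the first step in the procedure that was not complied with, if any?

Step 1: 64 days after August 26, 1996 (when the board resolution is passed) is October 29, 1996; October 28, 1996 is within that limit.
Step 2: the window is 22–52 days after November 2, 1996 (end of the 5-day waiting period, which began when the draft resolution is circulated on October 28, 1996), so November 24, 1996 through December 24, 1996; done December 21, 1996, which is between those dates.
Step 3: the earliest permitted date is 7 days after December 28, 1996 (end of the 7-day hold period, which began when notice of the special meeting is given on December 21, 1996), i.e. January 4, 1997; done January 5, 1997, after the minimum wait.
Step 4: 60 days after January 5, 1997 (when the information statement is filed) is March 6, 1997; done January 25, 1997 — timely.
Step 5: the earliest permitted date is 21 days after January 25, 1997 (when the proxy materials are mailed), i.e. February 15, 1997; done February 19, 1997 — permitted.
Step 6: 34 days after February 19, 1997 (when the special meeting is convened) is March 25, 1997; February 21, 1997 is within that limit.
Step 7: the earliest permitted date is 30 days after February 21, 1997 (when the certificate of approval is filed), i.e. March 23, 1997; done March 25, 1997 — permitted.

None — every step was satisfied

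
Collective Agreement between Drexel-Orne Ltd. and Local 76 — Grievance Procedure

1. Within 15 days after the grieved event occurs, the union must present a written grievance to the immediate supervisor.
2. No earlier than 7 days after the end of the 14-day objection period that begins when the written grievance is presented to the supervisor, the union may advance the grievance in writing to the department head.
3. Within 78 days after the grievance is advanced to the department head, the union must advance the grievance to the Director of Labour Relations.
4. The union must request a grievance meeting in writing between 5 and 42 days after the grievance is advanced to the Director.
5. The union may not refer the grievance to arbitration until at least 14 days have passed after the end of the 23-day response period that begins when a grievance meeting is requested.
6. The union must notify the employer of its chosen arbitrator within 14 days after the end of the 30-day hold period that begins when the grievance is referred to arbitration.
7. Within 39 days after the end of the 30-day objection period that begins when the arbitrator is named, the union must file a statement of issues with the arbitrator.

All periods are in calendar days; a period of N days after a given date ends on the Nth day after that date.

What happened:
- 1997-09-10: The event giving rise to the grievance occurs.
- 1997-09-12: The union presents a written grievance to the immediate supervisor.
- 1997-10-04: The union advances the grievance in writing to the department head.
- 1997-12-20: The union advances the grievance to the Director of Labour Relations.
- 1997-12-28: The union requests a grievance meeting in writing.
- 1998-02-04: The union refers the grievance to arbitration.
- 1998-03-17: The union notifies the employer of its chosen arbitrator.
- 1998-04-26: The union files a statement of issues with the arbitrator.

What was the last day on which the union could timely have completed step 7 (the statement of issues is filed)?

The arbitrator is named on 1998-03-17; the 30-day objection period therefore ends 1998-04-16, and step 7 runs from that date. 39 days after 1998-04-16 is 1998-05-25.

1998-05-25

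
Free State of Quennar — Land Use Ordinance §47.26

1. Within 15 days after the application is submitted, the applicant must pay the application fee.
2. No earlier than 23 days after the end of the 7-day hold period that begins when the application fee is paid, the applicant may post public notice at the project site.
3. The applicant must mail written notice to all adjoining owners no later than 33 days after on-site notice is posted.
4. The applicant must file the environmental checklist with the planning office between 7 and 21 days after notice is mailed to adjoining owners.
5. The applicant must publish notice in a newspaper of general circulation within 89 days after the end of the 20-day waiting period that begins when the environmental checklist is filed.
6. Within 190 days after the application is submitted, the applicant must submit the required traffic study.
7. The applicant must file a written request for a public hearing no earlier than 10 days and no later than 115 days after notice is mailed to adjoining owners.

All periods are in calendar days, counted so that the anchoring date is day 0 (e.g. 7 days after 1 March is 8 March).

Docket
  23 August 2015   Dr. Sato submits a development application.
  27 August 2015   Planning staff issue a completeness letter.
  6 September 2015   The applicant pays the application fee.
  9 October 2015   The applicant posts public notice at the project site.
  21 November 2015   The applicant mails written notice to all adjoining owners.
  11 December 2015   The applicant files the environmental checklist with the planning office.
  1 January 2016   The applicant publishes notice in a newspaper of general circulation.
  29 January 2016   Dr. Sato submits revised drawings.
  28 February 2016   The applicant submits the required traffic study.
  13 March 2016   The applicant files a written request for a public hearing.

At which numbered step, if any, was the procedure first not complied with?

(1) due by 23 August 2015 + 15 days = 7 September 2015; done 6 September 2015 — timely.
(2) permitted from 13 September 2015 + 23 days = 6 October 2015 onward; done 9 October 2015 — permitted.
(3) due by 9 October 2015 + 33 days = 11 November 2015; done 21 November 2015 — 10 days late.

Step 3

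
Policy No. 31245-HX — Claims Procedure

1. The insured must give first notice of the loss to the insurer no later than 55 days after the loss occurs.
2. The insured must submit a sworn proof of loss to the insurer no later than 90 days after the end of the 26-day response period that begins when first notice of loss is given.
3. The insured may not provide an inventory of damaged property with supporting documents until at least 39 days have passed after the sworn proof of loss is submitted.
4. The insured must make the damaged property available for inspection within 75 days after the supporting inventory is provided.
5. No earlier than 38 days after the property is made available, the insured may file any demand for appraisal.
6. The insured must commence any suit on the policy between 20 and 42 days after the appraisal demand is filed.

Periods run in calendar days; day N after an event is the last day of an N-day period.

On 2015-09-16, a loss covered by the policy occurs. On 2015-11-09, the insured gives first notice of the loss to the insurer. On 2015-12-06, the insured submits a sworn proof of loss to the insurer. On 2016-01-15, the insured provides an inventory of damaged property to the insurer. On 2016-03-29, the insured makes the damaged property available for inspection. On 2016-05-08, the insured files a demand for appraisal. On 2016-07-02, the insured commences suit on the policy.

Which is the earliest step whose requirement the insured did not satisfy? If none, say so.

Step 1: 55 days after 2015-09-16 (when the loss occurs) is 2015-11-10; done 2015-11-09 — timely.
Step 2: 90 days after 2015-12-05 (end of the 26-day response period, which began when first notice of loss is given on 2015-11-09) is 2016-03-04; done 2015-12-06 — timely.
Step 3: the earliest permitted date is 39 days after 2015-12-06 (when the sworn proof of loss is submitted), i.e. 2016-01-14; 2016-01-15 is on or after that date.
Step 4: 75 days after 2016-01-15 (when the supporting inventory is provided) is 2016-03-30; done 2016-03-29 — timely.
Step 5: the earliest permitted date is 38 days after 2016-03-29 (when the property is made available), i.e. 2016-05-06; done 2016-05-08, after the minimum wait.
Step 6: the window is 20–42 days after 2016-05-08 (when the appraisal demand is filed), so 2016-05-28 through 2016-06-19; 2016-07-02 is 13 days past the end of the window.
The analysis stops there.

Step 6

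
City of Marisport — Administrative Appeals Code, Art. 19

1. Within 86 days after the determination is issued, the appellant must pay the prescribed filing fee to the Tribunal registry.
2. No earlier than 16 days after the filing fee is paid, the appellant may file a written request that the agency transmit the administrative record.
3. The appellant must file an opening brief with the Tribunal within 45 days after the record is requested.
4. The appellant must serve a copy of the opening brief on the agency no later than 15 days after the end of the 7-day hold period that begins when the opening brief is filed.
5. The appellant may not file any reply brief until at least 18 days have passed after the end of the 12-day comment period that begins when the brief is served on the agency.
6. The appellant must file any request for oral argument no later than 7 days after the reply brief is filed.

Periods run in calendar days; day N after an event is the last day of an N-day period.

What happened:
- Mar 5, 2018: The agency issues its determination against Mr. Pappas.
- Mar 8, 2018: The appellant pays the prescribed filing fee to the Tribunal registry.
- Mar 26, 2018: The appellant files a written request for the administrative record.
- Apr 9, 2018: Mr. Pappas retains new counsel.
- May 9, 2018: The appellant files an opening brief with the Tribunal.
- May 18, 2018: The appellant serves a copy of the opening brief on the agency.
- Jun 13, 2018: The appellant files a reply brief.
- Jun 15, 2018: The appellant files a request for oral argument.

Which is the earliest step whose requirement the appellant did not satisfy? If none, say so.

Step 5

Step 1: 86 days after Mar 5, 2018 (when the determination is issued) is May 30, 2018; Mar 8, 2018 is within that limit.
Step 2: the earliest permitted date is 16 days after Mar 8, 2018 (when the filing fee is paid), i.e. Mar 24, 2018; Mar 26, 2018 is on or after that date.
Step 3: 45 days after Mar 26, 2018 (when the record is requested) is May 10, 2018; done May 9, 2018 — timely.
Step 4: 15 days after May 16, 2018 (end of the 7-day hold period, which began when the opening brief is filed on May 9, 2018) is May 31, 2018; May 18, 2018 is within that limit.
Step 5: the earliest permitted date is 18 days after May 30, 2018 (end of the 12-day comment period, which began when the brief is served on the agency on May 18, 2018), i.e. Jun 17, 2018; acted on Jun 13, 2018, 4 days prematurely.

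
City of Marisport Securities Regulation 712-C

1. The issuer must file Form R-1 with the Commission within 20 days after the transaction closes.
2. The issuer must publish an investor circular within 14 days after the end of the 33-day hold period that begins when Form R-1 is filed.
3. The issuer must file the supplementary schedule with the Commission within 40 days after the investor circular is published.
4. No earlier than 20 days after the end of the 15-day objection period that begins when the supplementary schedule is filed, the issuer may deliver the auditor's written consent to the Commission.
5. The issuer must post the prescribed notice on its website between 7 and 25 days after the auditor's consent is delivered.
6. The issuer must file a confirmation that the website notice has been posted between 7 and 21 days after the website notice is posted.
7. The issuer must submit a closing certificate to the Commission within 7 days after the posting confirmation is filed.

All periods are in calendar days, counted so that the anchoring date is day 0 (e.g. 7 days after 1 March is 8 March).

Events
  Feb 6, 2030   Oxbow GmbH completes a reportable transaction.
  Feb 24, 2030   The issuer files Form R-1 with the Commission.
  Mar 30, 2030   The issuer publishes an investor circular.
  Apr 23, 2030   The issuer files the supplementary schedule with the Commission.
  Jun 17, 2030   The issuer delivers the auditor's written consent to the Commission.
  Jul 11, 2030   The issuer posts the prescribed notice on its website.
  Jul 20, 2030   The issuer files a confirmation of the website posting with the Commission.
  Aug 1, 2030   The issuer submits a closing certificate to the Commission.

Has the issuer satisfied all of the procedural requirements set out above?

No

Step 1 — counting 20 days from Feb 6, 2030 (when the transaction closes) gives a deadline of Feb 26, 2030; Feb 24, 2030 is within that limit.
Step 2 — counting 14 days from Mar 29, 2030 (end of the 33-day hold period, which began when Form R-1 is filed on Feb 24, 2030) gives a deadline of Apr 12, 2030; Mar 30, 2030 is within that limit.
Step 3 — counting 40 days from Mar 30, 2030 (when the investor circular is published) gives a deadline of May 9, 2030; completed Apr 23, 2030, before the deadline.
Step 4 — must wait 20 days from May 8, 2030 (end of the 15-day objection period, which began when the supplementary schedule is filed on Apr 23, 2030), so not before May 28, 2030; done Jun 17, 2030 — permitted.
Step 5 — 7 and 25 days from Jun 17, 2030 (when the auditor's consent is delivered) are Jun 24, 2030 and Jul 12, 2030 respectively; done Jul 11, 2030, which is between those dates.
Step 6 — 7 and 21 days from Jul 11, 2030 (when the website notice is posted) are Jul 18, 2030 and Aug 1, 2030 respectively; done Jul 20, 2030 — within the window.
Step 7 — counting 7 days from Jul 20, 2030 (when the posting confirmation is filed) gives a deadline of Jul 27, 2030; Aug 1, 2030 misses that deadline by 5 days.
No need to go further; step 7 was not satisfied.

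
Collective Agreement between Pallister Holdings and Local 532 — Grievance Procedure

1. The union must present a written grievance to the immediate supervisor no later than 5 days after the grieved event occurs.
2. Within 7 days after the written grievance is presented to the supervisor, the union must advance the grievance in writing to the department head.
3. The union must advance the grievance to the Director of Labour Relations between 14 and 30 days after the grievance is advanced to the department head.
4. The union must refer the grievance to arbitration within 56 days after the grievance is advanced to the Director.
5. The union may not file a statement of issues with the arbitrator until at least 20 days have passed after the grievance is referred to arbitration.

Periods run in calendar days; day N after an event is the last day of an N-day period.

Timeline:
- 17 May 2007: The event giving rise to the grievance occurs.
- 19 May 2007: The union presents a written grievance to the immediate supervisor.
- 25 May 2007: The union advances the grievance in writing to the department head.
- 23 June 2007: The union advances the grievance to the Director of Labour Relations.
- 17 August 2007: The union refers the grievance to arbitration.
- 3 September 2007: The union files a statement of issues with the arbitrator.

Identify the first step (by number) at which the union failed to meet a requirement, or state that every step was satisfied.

(1) due by 17 May 2007 + 5 days = 22 May 2007; completed 19 May 2007, before the deadline.
(2) due by 19 May 2007 + 7 days = 26 May 2007; done 25 May 2007 — timely.
(3) the permitted window runs from 25 May 2007 + 14 = 8 June 2007 to 25 May 2007 + 30 = 24 June 2007; done 23 June 2007, which is between those dates.
(4) due by 23 June 2007 + 56 days = 18 August 2007; completed 17 August 2007, before the deadline.
(5) permitted from 17 August 2007 + 20 days = 6 September 2007 onward; acted on 3 September 2007, 3 days prematurely.
The analysis stops there.

Step 5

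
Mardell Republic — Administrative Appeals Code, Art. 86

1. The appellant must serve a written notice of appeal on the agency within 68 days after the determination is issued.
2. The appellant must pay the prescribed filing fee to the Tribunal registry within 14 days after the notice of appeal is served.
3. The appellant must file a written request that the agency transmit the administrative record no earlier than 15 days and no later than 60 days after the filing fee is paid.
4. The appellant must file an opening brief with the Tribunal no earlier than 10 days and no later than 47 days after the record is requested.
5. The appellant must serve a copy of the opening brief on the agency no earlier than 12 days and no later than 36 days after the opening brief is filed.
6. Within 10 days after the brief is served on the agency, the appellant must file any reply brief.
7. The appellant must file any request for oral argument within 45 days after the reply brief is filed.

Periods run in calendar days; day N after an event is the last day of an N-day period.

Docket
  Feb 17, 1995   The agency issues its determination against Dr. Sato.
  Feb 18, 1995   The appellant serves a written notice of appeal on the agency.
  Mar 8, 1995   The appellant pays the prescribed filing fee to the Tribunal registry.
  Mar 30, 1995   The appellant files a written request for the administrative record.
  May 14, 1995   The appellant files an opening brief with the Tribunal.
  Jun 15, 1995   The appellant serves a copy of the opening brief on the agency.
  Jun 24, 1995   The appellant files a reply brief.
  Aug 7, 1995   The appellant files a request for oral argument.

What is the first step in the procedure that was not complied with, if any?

(1) due by Feb 17, 1995 + 68 days = Apr 26, 1995; Feb 18, 1995 is within that limit.
(2) due by Feb 18, 1995 + 14 days = Mar 4, 1995; not done until Mar 8, 1995, 4 days after the deadline.

Step 2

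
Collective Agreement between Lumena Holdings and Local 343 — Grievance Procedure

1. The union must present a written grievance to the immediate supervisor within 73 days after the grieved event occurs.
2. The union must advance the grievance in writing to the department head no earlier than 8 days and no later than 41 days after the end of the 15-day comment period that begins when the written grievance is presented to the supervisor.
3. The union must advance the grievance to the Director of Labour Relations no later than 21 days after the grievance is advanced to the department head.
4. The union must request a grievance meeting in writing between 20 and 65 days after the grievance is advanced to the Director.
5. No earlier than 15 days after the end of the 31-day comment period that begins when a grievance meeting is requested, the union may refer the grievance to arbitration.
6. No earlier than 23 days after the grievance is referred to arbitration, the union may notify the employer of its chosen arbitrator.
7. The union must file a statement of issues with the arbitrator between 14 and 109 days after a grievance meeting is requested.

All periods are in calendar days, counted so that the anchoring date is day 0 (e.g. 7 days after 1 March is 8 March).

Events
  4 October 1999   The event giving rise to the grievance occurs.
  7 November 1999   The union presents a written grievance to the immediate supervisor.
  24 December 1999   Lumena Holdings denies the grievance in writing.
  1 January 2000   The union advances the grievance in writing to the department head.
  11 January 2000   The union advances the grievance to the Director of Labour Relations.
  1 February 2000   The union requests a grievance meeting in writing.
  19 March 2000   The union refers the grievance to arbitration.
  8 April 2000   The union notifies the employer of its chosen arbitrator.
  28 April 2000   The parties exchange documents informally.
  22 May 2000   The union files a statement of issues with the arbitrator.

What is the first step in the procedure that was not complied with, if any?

Step 6

Step 1: 73 days after 4 October 1999 (when the grieved event occurs) is 16 December 1999; 7 November 1999 is within that limit.
Step 2: the window is 8–41 days after 22 November 1999 (end of the 15-day comment period, which began when the written grievance is presented to the supervisor on 7 November 1999), so 30 November 1999 through 2 January 2000; done 1 January 2000 — within the window.
Step 3: 21 days after 1 January 2000 (when the grievance is advanced to the department head) is 22 January 2000; completed 11 January 2000, before the deadline.
Step 4: the window is 20–65 days after 11 January 2000 (when the grievance is advanced to the Director), so 31 January 2000 through 16 March 2000; done 1 February 2000 — within the window.
Step 5: the earliest permitted date is 15 days after 3 March 2000 (end of the 31-day comment period, which began when a grievance meeting is requested on 1 February 2000), i.e. 18 March 2000; 19 March 2000 is on or after that date.
Step 6: the earliest permitted date is 23 days after 19 March 2000 (when the grievance is referred to arbitration), i.e. 11 April 2000; 8 April 2000 is 3 days before the earliest permitted date.
Later steps need not be reached.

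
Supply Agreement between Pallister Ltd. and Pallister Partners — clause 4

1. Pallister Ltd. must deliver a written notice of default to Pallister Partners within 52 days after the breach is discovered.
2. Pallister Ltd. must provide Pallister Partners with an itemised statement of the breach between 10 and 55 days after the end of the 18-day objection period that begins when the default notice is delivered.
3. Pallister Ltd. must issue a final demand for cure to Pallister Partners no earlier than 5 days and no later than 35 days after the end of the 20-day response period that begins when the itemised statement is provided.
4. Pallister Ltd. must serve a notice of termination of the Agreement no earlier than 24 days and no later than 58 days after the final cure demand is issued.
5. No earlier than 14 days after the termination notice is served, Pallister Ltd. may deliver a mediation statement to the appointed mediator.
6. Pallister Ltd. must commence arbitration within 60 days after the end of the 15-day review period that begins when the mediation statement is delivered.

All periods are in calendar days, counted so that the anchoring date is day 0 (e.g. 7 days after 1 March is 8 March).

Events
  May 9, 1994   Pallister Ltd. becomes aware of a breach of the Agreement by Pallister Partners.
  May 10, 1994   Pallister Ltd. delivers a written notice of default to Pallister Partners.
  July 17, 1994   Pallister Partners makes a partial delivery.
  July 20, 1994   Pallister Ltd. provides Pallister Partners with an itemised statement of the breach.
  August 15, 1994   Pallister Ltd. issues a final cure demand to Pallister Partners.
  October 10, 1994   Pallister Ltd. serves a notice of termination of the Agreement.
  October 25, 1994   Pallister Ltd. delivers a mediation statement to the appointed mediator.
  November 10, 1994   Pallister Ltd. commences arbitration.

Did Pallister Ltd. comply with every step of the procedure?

Step 1 — counting 52 days from May 9, 1994 (when the breach is discovered) gives a deadline of June 30, 1994; done May 10, 1994 — timely.
Step 2 — 10 and 55 days from May 28, 1994 (end of the 18-day objection period, which began when the default notice is delivered on May 10, 1994) are June 7, 1994 and July 22, 1994 respectively; done July 20, 1994, which is between those dates.
Step 3 — 5 and 35 days from August 9, 1994 (end of the 20-day response period, which began when the itemised statement is provided on July 20, 1994) are August 14, 1994 and September 13, 1994 respectively; August 15, 1994 falls inside that range.
Step 4 — 24 and 58 days from August 15, 1994 (when the final cure demand is issued) are September 8, 1994 and October 12, 1994 respectively; October 10, 1994 falls inside that range.
Step 5 — must wait 14 days from October 10, 1994 (when the termination notice is served), so not before October 24, 1994; done October 25, 1994, after the minimum wait.
Step 6 — counting 60 days from November 9, 1994 (end of the 15-day review period, which began when the mediation statement is delivered on October 25, 1994) gives a deadline of January 8, 1995; November 10, 1994 is within that limit.

Yes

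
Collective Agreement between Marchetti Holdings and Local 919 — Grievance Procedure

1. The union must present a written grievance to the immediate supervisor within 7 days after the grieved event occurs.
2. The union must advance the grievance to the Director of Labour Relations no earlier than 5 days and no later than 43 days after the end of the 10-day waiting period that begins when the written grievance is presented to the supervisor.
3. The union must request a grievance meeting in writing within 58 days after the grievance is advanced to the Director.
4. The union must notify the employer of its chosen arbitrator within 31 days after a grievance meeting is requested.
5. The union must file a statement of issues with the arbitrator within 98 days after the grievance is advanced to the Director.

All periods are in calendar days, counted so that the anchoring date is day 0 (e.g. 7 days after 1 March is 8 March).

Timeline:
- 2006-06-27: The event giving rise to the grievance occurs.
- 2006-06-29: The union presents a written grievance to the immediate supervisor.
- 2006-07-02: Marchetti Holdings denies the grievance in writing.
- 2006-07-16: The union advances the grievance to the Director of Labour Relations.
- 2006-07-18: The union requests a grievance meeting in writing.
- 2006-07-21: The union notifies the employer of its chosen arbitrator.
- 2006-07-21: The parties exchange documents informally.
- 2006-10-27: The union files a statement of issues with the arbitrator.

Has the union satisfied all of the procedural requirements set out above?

(1) due by 2006-06-27 + 7 days = 2006-07-04; done 2006-06-29 — timely.
(2) the permitted window runs from 2006-07-09 + 5 = 2006-07-14 to 2006-07-09 + 43 = 2006-08-21; done 2006-07-16 — within the window.
(3) due by 2006-07-16 + 58 days = 2006-09-12; done 2006-07-18 — timely.
(4) due by 2006-07-18 + 31 days = 2006-08-18; done 2006-07-21 — timely.
(5) due by 2006-07-16 + 98 days = 2006-10-22; not done until 2006-10-27, 5 days after the deadline.

No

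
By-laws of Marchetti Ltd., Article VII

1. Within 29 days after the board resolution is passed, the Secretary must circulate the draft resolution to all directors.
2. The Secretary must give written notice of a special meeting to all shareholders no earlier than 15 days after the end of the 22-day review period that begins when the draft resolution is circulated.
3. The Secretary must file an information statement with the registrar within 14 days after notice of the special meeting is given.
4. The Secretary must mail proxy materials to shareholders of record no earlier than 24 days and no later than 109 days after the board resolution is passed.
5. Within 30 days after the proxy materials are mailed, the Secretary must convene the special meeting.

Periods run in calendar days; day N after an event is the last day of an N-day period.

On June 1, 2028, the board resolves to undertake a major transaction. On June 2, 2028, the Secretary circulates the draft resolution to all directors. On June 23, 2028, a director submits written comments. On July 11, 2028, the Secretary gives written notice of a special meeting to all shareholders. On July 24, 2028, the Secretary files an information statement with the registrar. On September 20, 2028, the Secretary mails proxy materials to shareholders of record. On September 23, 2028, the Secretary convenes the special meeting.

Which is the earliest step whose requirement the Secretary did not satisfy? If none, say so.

Step 4

(1) due by June 1, 2028 + 29 days = June 30, 2028; June 2, 2028 is within that limit.
(2) permitted from June 24, 2028 + 15 days = July 9, 2028 onward; July 11, 2028 is on or after that date.
(3) due by July 11, 2028 + 14 days = July 25, 2028; July 24, 2028 is within that limit.
(4) the permitted window runs from June 1, 2028 + 24 = June 25, 2028 to June 1, 2028 + 109 = September 18, 2028; September 20, 2028 is 2 days past the end of the window.
No need to go further; step 4 was not satisfied.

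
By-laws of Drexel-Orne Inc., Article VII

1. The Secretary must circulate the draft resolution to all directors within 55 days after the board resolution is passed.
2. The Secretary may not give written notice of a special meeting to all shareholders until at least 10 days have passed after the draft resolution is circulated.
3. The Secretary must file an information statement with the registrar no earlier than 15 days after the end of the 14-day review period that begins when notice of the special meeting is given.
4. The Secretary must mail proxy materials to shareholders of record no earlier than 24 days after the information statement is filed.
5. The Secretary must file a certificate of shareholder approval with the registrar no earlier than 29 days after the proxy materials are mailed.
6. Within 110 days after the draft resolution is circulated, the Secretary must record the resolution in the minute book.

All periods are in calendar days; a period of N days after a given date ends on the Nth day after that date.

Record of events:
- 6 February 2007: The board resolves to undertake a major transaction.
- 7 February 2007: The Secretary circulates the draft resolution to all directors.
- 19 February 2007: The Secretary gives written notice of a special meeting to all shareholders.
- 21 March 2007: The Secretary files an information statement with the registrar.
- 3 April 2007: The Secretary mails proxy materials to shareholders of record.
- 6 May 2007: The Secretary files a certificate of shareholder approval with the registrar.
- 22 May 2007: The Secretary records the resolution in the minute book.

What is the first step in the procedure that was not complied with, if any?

Step 4

Step 1: 55 days after 6 February 2007 (when the board resolution is passed) is 2 April 2007; 7 February 2007 is within that limit.
Step 2: the earliest permitted date is 10 days after 7 February 2007 (when the draft resolution is circulated), i.e. 17 February 2007; 19 February 2007 is on or after that date.
Step 3: the earliest permitted date is 15 days after 5 March 2007 (end of the 14-day review period, which began when notice of the special meeting is given on 19 February 2007), i.e. 20 March 2007; done 21 March 2007 — permitted.
Step 4: the earliest permitted date is 24 days after 21 March 2007 (when the information statement is filed), i.e. 14 April 2007; 3 April 2007 is 11 days before the earliest permitted date.
Later steps need not be reached.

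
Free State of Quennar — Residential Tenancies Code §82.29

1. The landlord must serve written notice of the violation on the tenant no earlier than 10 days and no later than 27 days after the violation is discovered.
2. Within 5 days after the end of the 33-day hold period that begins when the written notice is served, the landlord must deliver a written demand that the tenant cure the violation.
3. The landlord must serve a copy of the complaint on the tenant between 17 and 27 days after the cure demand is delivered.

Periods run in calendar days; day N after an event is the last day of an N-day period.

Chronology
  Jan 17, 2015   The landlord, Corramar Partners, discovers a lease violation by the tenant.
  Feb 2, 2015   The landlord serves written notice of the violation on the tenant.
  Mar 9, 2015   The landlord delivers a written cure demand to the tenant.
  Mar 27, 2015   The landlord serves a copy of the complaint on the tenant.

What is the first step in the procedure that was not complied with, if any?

None — every step was satisfied

Step 1 — 10 and 27 days from Jan 17, 2015 (when the violation is discovered) are Jan 27, 2015 and Feb 13, 2015 respectively; done Feb 2, 2015 — within the window.
Step 2 — counting 5 days from Mar 7, 2015 (end of the 33-day hold period, which began when the written notice is served on Feb 2, 2015) gives a deadline of Mar 12, 2015; done Mar 9, 2015 — timely.
Step 3 — 17 and 27 days from Mar 9, 2015 (when the cure demand is delivered) are Mar 26, 2015 and Apr 5, 2015 respectively; done Mar 27, 2015 — within the window.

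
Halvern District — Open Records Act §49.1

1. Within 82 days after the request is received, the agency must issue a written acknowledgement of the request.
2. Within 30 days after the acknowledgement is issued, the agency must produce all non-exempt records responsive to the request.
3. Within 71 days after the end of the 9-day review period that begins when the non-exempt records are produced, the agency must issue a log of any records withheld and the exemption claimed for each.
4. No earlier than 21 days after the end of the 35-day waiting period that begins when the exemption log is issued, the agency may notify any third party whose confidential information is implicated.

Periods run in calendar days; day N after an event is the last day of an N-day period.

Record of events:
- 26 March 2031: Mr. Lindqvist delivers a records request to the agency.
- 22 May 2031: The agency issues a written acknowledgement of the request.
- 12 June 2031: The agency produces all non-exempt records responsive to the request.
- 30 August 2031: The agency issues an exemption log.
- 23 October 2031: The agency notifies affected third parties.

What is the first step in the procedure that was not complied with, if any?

Step 1 — counting 82 days from 26 March 2031 (when the request is received) gives a deadline of 16 June 2031; 22 May 2031 is within that limit.
Step 2 — counting 30 days from 22 May 2031 (when the acknowledgement is issued) gives a deadline of 21 June 2031; 12 June 2031 is within that limit.
Step 3 — counting 71 days from 21 June 2031 (end of the 9-day review period, which began when the non-exempt records are produced on 12 June 2031) gives a deadline of 31 August 2031; completed 30 August 2031, before the deadline.
Step 4 — must wait 21 days from 4 October 2031 (end of the 35-day waiting period, which began when the exemption log is issued on 30 August 2031), so not before 25 October 2031; 23 October 2031 is 2 days before the earliest permitted date.
The analysis stops there.

Step 4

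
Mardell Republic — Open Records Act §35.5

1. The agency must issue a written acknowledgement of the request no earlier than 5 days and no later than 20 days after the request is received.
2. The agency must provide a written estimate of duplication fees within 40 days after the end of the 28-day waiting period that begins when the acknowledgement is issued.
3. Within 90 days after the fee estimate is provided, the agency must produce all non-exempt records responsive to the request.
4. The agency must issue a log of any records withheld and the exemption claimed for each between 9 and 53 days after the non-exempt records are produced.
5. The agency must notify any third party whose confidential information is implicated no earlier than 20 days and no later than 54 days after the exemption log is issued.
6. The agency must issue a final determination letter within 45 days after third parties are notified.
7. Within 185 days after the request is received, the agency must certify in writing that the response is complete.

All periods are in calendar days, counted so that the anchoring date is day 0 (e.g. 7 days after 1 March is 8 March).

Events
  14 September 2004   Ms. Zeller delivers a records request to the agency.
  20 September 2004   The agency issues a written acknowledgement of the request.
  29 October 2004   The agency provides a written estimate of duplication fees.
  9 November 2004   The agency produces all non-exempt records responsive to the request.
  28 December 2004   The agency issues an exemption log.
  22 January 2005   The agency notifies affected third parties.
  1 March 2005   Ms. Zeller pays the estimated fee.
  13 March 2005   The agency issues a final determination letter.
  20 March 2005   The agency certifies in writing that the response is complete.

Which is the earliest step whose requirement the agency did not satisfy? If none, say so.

Step 6

Step 1 — 5 and 20 days from 14 September 2004 (when the request is received) are 19 September 2004 and 4 October 2004 respectively; done 20 September 2004, which is between those dates.
Step 2 — counting 40 days from 18 October 2004 (end of the 28-day waiting period, which began when the acknowledgement is issued on 20 September 2004) gives a deadline of 27 November 2004; 29 October 2004 is within that limit.
Step 3 — counting 90 days from 29 October 2004 (when the fee estimate is provided) gives a deadline of 27 January 2005; 9 November 2004 is within that limit.
Step 4 — 9 and 53 days from 9 November 2004 (when the non-exempt records are produced) are 18 November 2004 and 1 January 2005 respectively; done 28 December 2004 — within the window.
Step 5 — 20 and 54 days from 28 December 2004 (when the exemption log is issued) are 17 January 2005 and 20 February 2005 respectively; done 22 January 2005, which is between those dates.
Step 6 — counting 45 days from 22 January 2005 (when third parties are notified) gives a deadline of 8 March 2005; not done until 13 March 2005, 5 days after the deadline.
The analysis stops there.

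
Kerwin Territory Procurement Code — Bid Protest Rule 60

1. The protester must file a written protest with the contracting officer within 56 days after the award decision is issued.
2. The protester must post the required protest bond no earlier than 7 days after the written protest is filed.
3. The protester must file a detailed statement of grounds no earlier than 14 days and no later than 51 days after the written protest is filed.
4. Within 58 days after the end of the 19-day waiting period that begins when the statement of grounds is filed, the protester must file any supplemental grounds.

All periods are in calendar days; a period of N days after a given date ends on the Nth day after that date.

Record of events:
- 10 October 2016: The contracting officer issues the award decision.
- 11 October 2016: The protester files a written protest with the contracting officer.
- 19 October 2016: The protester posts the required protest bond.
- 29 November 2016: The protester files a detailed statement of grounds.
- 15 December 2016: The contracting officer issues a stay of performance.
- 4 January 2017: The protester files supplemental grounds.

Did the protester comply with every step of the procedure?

Step 1: 56 days after 10 October 2016 (when the award decision is issued) is 5 December 2016; completed 11 October 2016, before the deadline.
Step 2: the earliest permitted date is 7 days after 11 October 2016 (when the written protest is filed), i.e. 18 October 2016; done 19 October 2016 — permitted.
Step 3: the window is 14–51 days after 11 October 2016 (when the written protest is filed), so 25 October 2016 through 1 December 2016; 29 November 2016 falls inside that range.
Step 4: 58 days after 18 December 2016 (end of the 19-day waiting period, which began when the statement of grounds is filed on 29 November 2016) is 14 February 2017; done 4 January 2017 — timely.

Yes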